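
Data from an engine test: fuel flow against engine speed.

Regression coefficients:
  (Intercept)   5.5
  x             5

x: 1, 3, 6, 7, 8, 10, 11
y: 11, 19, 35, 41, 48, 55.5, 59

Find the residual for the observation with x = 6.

e = -0.5

ŷ = 5.5 + 5·6 = 35.5
e = 35 − 35.5 = -0.5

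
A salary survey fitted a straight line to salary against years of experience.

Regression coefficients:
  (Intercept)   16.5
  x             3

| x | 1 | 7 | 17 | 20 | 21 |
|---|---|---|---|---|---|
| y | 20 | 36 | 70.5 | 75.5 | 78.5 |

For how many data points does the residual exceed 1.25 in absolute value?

2

x=1: ŷ = 16.5 + 3·1 = 19.5; e = 20 − 19.5 = 0.5
x=7: ŷ = 16.5 + 3·7 = 37.5; e = 36 − 37.5 = -1.5
x=17: ŷ = 16.5 + 3·17 = 67.5; e = 70.5 − 67.5 = 3
x=20: ŷ = 16.5 + 3·20 = 76.5; e = 75.5 − 76.5 = -1
x=21: ŷ = 16.5 + 3·21 = 79.5; e = 78.5 − 79.5 = -1
|e| > 1.25: x=7 (|e|=1.5), x=17 (|e|=3) → 2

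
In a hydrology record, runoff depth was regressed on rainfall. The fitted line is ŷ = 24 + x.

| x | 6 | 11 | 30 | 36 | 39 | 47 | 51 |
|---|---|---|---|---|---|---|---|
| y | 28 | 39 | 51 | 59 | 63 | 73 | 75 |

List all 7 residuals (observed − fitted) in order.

-2, 4, -3, -1, 0, 2, 0

x=6: ŷ = 24 + 6 = 30; r = 28 − 30 = -2
x=11: ŷ = 24 + 11 = 35; r = 39 − 35 = 4
x=30: ŷ = 24 + 30 = 54; r = 51 − 54 = -3
x=36: ŷ = 24 + 36 = 60; r = 59 − 60 = -1
x=39: ŷ = 24 + 39 = 63; r = 63 − 63 = 0
x=47: ŷ = 24 + 47 = 71; r = 73 − 71 = 2
x=51: ŷ = 24 + 51 = 75; r = 75 − 75 = 0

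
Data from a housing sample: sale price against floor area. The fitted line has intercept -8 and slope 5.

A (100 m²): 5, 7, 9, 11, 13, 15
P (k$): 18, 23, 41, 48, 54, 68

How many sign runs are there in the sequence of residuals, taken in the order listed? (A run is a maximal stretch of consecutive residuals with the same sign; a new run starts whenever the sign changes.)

5 runs

A=5: P̂ = -8 + 5·5 = 17; e = 18 − 17 = 1
A=7: P̂ = -8 + 5·7 = 27; e = 23 − 27 = -4
A=9: P̂ = -8 + 5·9 = 37; e = 41 − 37 = 4
A=11: P̂ = -8 + 5·11 = 47; e = 48 − 47 = 1
A=13: P̂ = -8 + 5·13 = 57; e = 54 − 57 = -3
A=15: P̂ = -8 + 5·15 = 67; e = 68 − 67 = 1
Signs: + − + + − +
Runs: +×1, −×1, +×2, −×1, +×1 → 5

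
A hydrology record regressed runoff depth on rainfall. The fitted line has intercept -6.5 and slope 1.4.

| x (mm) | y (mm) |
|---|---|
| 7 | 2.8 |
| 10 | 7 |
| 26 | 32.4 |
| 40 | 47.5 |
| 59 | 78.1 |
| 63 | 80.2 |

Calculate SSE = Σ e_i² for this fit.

SSE = 17

x=7: ŷ = -6.5 + 1.4·7 = 3.3; e = 2.8 − 3.3 = -0.5
x=10: ŷ = -6.5 + 1.4·10 = 7.5; e = 7 − 7.5 = -0.5
x=26: ŷ = -6.5 + 1.4·26 = 29.9; e = 32.4 − 29.9 = 2.5
x=40: ŷ = -6.5 + 1.4·40 = 49.5; e = 47.5 − 49.5 = -2
x=59: ŷ = -6.5 + 1.4·59 = 76.1; e = 78.1 − 76.1 = 2
x=63: ŷ = -6.5 + 1.4·63 = 81.7; e = 80.2 − 81.7 = -1.5
SSE = 0.25 + 0.25 + 6.25 + 4 + 4 + 2.25 = 17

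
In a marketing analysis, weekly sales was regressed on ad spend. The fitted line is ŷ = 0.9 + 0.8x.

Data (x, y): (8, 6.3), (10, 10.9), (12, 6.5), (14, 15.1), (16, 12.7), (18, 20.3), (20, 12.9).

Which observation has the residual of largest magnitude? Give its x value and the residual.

x=8: ŷ = 0.9 + 0.8·8 = 7.3; r = 6.3 − 7.3 = -1
x=10: ŷ = 0.9 + 0.8·10 = 8.9; r = 10.9 − 8.9 = 2
x=12: ŷ = 0.9 + 0.8·12 = 10.5; r = 6.5 − 10.5 = -4
x=14: ŷ = 0.9 + 0.8·14 = 12.1; r = 15.1 − 12.1 = 3
x=16: ŷ = 0.9 + 0.8·16 = 13.7; r = 12.7 − 13.7 = -1
x=18: ŷ = 0.9 + 0.8·18 = 15.3; r = 20.3 − 15.3 = 5
x=20: ŷ = 0.9 + 0.8·20 = 16.9; r = 12.9 − 16.9 = -4
Largest |r| is 5 at x = 18, residual 5.

x = 18, r = 5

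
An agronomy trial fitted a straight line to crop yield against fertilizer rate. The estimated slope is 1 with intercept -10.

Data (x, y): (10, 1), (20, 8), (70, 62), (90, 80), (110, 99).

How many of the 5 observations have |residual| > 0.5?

x=10: ŷ = -10 + 10 = 0; e = 1 − 0 = 1
x=20: ŷ = -10 + 20 = 10; e = 8 − 10 = -2
x=70: ŷ = -10 + 70 = 60; e = 62 − 60 = 2
x=90: ŷ = -10 + 90 = 80; e = 80 − 80 = 0
x=110: ŷ = -10 + 110 = 100; e = 99 − 100 = -1
|e| > 0.5: x=10 (|e|=1), x=20 (|e|=2), x=70 (|e|=2), x=110 (|e|=1) → 4

4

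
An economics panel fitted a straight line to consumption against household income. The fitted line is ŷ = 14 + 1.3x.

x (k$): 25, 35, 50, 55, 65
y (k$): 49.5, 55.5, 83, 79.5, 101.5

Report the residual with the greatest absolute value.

r = -6

x=25: ŷ = 14 + 1.3·25 = 46.5; r = 49.5 − 46.5 = 3
x=35: ŷ = 14 + 1.3·35 = 59.5; r = 55.5 − 59.5 = -4
x=50: ŷ = 14 + 1.3·50 = 79; r = 83 − 79 = 4
x=55: ŷ = 14 + 1.3·55 = 85.5; r = 79.5 − 85.5 = -6
x=65: ŷ = 14 + 1.3·65 = 98.5; r = 101.5 − 98.5 = 3
Largest |r| is 6 at x = 55, residual -6.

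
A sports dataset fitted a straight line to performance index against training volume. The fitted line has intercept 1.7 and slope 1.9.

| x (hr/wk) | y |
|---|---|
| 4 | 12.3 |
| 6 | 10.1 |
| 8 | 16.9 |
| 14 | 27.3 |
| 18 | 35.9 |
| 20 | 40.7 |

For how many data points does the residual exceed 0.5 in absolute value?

4

x=4: ŷ = 1.7 + 1.9·4 = 9.3; r = 12.3 − 9.3 = 3
x=6: ŷ = 1.7 + 1.9·6 = 13.1; r = 10.1 − 13.1 = -3
x=8: ŷ = 1.7 + 1.9·8 = 16.9; r = 16.9 − 16.9 = 0
x=14: ŷ = 1.7 + 1.9·14 = 28.3; r = 27.3 − 28.3 = -1
x=18: ŷ = 1.7 + 1.9·18 = 35.9; r = 35.9 − 35.9 = 0
x=20: ŷ = 1.7 + 1.9·20 = 39.7; r = 40.7 − 39.7 = 1
|r| > 0.5: x=4 (|r|=3), x=6 (|r|=3), x=14 (|r|=1), x=20 (|r|=1) → 4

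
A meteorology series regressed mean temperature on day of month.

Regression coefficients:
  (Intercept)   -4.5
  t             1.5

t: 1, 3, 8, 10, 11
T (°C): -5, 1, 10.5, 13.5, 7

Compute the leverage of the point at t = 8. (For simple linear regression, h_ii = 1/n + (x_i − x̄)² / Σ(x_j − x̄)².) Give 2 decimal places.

h = 0.23

t̄ = (1 + 3 + 8 + 10 + 11)/5 = 6.6
Σ(t − t̄)² = 31.36 + 12.96 + 1.96 + 11.56 + 19.36 = 77.2
h = 1/5 + (1.4)²/77.2 = 0.2 + 0.0253886 = 0.23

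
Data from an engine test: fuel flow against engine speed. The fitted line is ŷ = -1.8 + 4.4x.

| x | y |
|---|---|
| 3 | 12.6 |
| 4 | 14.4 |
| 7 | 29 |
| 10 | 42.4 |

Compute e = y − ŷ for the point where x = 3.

ŷ = -1.8 + 4.4·3 = 11.4
e = 12.6 − 11.4 = 1.2

e = 1.2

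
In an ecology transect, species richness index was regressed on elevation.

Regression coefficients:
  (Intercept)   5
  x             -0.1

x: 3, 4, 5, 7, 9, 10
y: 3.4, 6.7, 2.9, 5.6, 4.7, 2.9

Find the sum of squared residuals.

SSE = 11.92

x=3: ŷ = 5 − 0.1·3 = 4.7; e = 3.4 − 4.7 = -1.3
x=4: ŷ = 5 − 0.1·4 = 4.6; e = 6.7 − 4.6 = 2.1
x=5: ŷ = 5 − 0.1·5 = 4.5; e = 2.9 − 4.5 = -1.6
x=7: ŷ = 5 − 0.1·7 = 4.3; e = 5.6 − 4.3 = 1.3
x=9: ŷ = 5 − 0.1·9 = 4.1; e = 4.7 − 4.1 = 0.6
x=10: ŷ = 5 − 0.1·10 = 4; e = 2.9 − 4 = -1.1
SSE = 1.69 + 4.41 + 2.56 + 1.69 + 0.36 + 1.21 = 11.92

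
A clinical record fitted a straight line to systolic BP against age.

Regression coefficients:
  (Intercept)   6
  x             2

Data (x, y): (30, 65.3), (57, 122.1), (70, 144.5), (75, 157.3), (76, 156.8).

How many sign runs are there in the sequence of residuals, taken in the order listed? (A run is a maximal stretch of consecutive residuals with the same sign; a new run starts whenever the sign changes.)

5 runs

x=30: ŷ = 6 + 2·30 = 66; r = 65.3 − 66 = -0.7
x=57: ŷ = 6 + 2·57 = 120; r = 122.1 − 120 = 2.1
x=70: ŷ = 6 + 2·70 = 146; r = 144.5 − 146 = -1.5
x=75: ŷ = 6 + 2·75 = 156; r = 157.3 − 156 = 1.3
x=76: ŷ = 6 + 2·76 = 158; r = 156.8 − 158 = -1.2
Signs: − + − + −
Runs: −×1, +×1, −×1, +×1, −×1 → 5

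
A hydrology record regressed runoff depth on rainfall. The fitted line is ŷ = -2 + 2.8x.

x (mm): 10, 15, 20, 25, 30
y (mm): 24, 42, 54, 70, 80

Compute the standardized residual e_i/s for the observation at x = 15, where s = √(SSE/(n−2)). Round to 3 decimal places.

0.866

x=10: ŷ = -2 + 2.8·10 = 26; e = 24 − 26 = -2
x=15: ŷ = -2 + 2.8·15 = 40; e = 42 − 40 = 2
x=20: ŷ = -2 + 2.8·20 = 54; e = 54 − 54 = 0
x=25: ŷ = -2 + 2.8·25 = 68; e = 70 − 68 = 2
x=30: ŷ = -2 + 2.8·30 = 82; e = 80 − 82 = -2
SSE = 4 + 4 + 0 + 4 + 4 = 16
s = √(16/3) = 2.3094
e/s = 2 / 2.3094 = 0.866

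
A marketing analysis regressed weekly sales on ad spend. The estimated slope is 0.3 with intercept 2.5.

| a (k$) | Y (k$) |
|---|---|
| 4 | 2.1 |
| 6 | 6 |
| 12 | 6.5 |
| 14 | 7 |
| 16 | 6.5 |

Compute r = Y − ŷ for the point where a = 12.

r = 0.4

ŷ = 2.5 + 0.3·12 = 6.1
r = 6.5 − 6.1 = 0.4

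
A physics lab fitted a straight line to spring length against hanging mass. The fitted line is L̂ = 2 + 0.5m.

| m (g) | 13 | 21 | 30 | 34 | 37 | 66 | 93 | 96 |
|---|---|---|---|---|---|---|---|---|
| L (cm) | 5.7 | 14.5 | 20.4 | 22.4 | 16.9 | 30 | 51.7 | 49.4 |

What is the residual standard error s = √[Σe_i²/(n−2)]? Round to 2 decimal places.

s = 3.73

m=13: L̂ = 2 + 0.5·13 = 8.5; e = 5.7 − 8.5 = -2.8
m=21: L̂ = 2 + 0.5·21 = 12.5; e = 14.5 − 12.5 = 2
m=30: L̂ = 2 + 0.5·30 = 17; e = 20.4 − 17 = 3.4
m=34: L̂ = 2 + 0.5·34 = 19; e = 22.4 − 19 = 3.4
m=37: L̂ = 2 + 0.5·37 = 20.5; e = 16.9 − 20.5 = -3.6
m=66: L̂ = 2 + 0.5·66 = 35; e = 30 − 35 = -5
m=93: L̂ = 2 + 0.5·93 = 48.5; e = 51.7 − 48.5 = 3.2
m=96: L̂ = 2 + 0.5·96 = 50; e = 49.4 − 50 = -0.6
SSE = 7.84 + 4 + 11.56 + 11.56 + 12.96 + 25 + 10.24 + 0.36 = 83.52
s = √(83.52/6) = √13.92 ≈ 3.73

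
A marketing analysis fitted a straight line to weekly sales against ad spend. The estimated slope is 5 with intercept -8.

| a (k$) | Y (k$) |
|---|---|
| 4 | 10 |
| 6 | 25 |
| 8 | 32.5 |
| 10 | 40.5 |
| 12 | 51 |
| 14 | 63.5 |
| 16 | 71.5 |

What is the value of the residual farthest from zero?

e = 3

a=4: Ŷ = -8 + 5·4 = 12; e = 10 − 12 = -2
a=6: Ŷ = -8 + 5·6 = 22; e = 25 − 22 = 3
a=8: Ŷ = -8 + 5·8 = 32; e = 32.5 − 32 = 0.5
a=10: Ŷ = -8 + 5·10 = 42; e = 40.5 − 42 = -1.5
a=12: Ŷ = -8 + 5·12 = 52; e = 51 − 52 = -1
a=14: Ŷ = -8 + 5·14 = 62; e = 63.5 − 62 = 1.5
a=16: Ŷ = -8 + 5·16 = 72; e = 71.5 − 72 = -0.5
Largest |e| is 3 at a = 6, residual 3.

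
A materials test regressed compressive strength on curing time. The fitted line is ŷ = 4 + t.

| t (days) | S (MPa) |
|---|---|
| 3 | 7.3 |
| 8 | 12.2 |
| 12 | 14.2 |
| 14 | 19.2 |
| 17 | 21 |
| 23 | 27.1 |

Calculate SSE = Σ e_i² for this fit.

t=3: ŷ = 4 + 3 = 7; e = 7.3 − 7 = 0.3
t=8: ŷ = 4 + 8 = 12; e = 12.2 − 12 = 0.2
t=12: ŷ = 4 + 12 = 16; e = 14.2 − 16 = -1.8
t=14: ŷ = 4 + 14 = 18; e = 19.2 − 18 = 1.2
t=17: ŷ = 4 + 17 = 21; e = 21 − 21 = 0
t=23: ŷ = 4 + 23 = 27; e = 27.1 − 27 = 0.1
SSE = 0.09 + 0.04 + 3.24 + 1.44 + 0 + 0.01 = 4.82

SSE = 4.82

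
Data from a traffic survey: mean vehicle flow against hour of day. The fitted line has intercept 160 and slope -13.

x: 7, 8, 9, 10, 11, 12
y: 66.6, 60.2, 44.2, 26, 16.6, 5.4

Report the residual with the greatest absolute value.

x=7: ŷ = 160 − 13·7 = 69; e = 66.6 − 69 = -2.4
x=8: ŷ = 160 − 13·8 = 56; e = 60.2 − 56 = 4.2
x=9: ŷ = 160 − 13·9 = 43; e = 44.2 − 43 = 1.2
x=10: ŷ = 160 − 13·10 = 30; e = 26 − 30 = -4
x=11: ŷ = 160 − 13·11 = 17; e = 16.6 − 17 = -0.4
x=12: ŷ = 160 − 13·12 = 4; e = 5.4 − 4 = 1.4
Largest |e| is 4.2 at x = 8, residual 4.2.

e = 4.2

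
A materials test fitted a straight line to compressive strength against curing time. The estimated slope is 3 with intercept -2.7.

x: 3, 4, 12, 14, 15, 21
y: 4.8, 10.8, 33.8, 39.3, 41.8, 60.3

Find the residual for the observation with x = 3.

ŷ = -2.7 + 3·3 = 6.3
e = 4.8 − 6.3 = -1.5

e = -1.5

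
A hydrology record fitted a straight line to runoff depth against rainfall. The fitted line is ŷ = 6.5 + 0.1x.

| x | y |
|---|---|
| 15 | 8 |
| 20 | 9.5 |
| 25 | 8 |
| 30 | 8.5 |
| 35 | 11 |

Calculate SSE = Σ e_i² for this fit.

SSE = 4

x=15: ŷ = 6.5 + 0.1·15 = 8; e = 8 − 8 = 0
x=20: ŷ = 6.5 + 0.1·20 = 8.5; e = 9.5 − 8.5 = 1
x=25: ŷ = 6.5 + 0.1·25 = 9; e = 8 − 9 = -1
x=30: ŷ = 6.5 + 0.1·30 = 9.5; e = 8.5 − 9.5 = -1
x=35: ŷ = 6.5 + 0.1·35 = 10; e = 11 − 10 = 1
SSE = 0 + 1 + 1 + 1 + 1 = 4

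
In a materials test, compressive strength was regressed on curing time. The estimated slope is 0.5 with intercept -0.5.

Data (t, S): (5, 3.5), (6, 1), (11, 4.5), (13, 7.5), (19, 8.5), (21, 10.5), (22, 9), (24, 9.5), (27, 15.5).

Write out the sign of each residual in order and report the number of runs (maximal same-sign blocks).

t=5: ŷ = -0.5 + 0.5·5 = 2; r = 3.5 − 2 = 1.5
t=6: ŷ = -0.5 + 0.5·6 = 2.5; r = 1 − 2.5 = -1.5
t=11: ŷ = -0.5 + 0.5·11 = 5; r = 4.5 − 5 = -0.5
t=13: ŷ = -0.5 + 0.5·13 = 6; r = 7.5 − 6 = 1.5
t=19: ŷ = -0.5 + 0.5·19 = 9; r = 8.5 − 9 = -0.5
t=21: ŷ = -0.5 + 0.5·21 = 10; r = 10.5 − 10 = 0.5
t=22: ŷ = -0.5 + 0.5·22 = 10.5; r = 9 − 10.5 = -1.5
t=24: ŷ = -0.5 + 0.5·24 = 11.5; r = 9.5 − 11.5 = -2
t=27: ŷ = -0.5 + 0.5·27 = 13; r = 15.5 − 13 = 2.5
Signs: + − − + − + − − +
Runs: +×1, −×2, +×1, −×1, +×1, −×2, +×1 → 7

7 runs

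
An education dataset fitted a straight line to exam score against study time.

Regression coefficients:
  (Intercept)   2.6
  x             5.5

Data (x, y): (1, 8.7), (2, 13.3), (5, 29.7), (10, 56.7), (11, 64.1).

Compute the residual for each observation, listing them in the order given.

0.6, -0.3, -0.4, -0.9, 1

x=1: ŷ = 2.6 + 5.5·1 = 8.1; e = 8.7 − 8.1 = 0.6
x=2: ŷ = 2.6 + 5.5·2 = 13.6; e = 13.3 − 13.6 = -0.3
x=5: ŷ = 2.6 + 5.5·5 = 30.1; e = 29.7 − 30.1 = -0.4
x=10: ŷ = 2.6 + 5.5·10 = 57.6; e = 56.7 − 57.6 = -0.9
x=11: ŷ = 2.6 + 5.5·11 = 63.1; e = 64.1 − 63.1 = 1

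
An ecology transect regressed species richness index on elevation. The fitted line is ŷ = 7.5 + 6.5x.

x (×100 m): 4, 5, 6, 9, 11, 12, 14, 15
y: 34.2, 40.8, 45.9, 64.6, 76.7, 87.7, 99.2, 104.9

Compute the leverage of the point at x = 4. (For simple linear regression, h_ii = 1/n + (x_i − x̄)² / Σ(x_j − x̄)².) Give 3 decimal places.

x̄ = (4 + 5 + 6 + 9 + 11 + 12 + 14 + 15)/8 = 9.5
Σ(x − x̄)² = 30.25 + 20.25 + 12.25 + 0.25 + 2.25 + 6.25 + 20.25 + 30.25 = 122
h = 1/8 + (-5.5)²/122 = 0.125 + 0.247951 = 0.373

h = 0.373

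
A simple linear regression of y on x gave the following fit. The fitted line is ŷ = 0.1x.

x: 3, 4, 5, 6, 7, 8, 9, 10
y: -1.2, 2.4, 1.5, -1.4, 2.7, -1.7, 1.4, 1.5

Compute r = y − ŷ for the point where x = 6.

r = -2

ŷ = 0.1·6 = 0.6
r = -1.4 − 0.6 = -2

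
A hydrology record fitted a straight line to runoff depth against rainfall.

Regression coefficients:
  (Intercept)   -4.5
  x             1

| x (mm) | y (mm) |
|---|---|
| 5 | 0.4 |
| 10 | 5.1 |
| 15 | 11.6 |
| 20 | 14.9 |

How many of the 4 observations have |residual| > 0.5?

x=5: ŷ = -4.5 + 5 = 0.5; r = 0.4 − 0.5 = -0.1
x=10: ŷ = -4.5 + 10 = 5.5; r = 5.1 − 5.5 = -0.4
x=15: ŷ = -4.5 + 15 = 10.5; r = 11.6 − 10.5 = 1.1
x=20: ŷ = -4.5 + 20 = 15.5; r = 14.9 − 15.5 = -0.6
|r| > 0.5: x=15 (|r|=1.1), x=20 (|r|=0.6) → 2

2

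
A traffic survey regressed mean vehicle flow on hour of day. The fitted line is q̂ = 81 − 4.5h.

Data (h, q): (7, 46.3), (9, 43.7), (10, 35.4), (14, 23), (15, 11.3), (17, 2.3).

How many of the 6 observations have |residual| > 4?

1

h=7: q̂ = 81 − 4.5·7 = 49.5; e = 46.3 − 49.5 = -3.2
h=9: q̂ = 81 − 4.5·9 = 40.5; e = 43.7 − 40.5 = 3.2
h=10: q̂ = 81 − 4.5·10 = 36; e = 35.4 − 36 = -0.6
h=14: q̂ = 81 − 4.5·14 = 18; e = 23 − 18 = 5
h=15: q̂ = 81 − 4.5·15 = 13.5; e = 11.3 − 13.5 = -2.2
h=17: q̂ = 81 − 4.5·17 = 4.5; e = 2.3 − 4.5 = -2.2
|e| > 4: h=14 (|e|=5) → 1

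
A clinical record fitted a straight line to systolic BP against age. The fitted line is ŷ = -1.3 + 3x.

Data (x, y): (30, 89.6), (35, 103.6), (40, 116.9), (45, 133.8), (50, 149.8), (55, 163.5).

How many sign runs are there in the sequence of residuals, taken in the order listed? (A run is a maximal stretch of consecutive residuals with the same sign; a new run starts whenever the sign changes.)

4 runs

x=30: ŷ = -1.3 + 3·30 = 88.7; r = 89.6 − 88.7 = 0.9
x=35: ŷ = -1.3 + 3·35 = 103.7; r = 103.6 − 103.7 = -0.1
x=40: ŷ = -1.3 + 3·40 = 118.7; r = 116.9 − 118.7 = -1.8
x=45: ŷ = -1.3 + 3·45 = 133.7; r = 133.8 − 133.7 = 0.1
x=50: ŷ = -1.3 + 3·50 = 148.7; r = 149.8 − 148.7 = 1.1
x=55: ŷ = -1.3 + 3·55 = 163.7; r = 163.5 − 163.7 = -0.2
Signs: + − − + + −
Runs: +×1, −×2, +×2, −×1 → 4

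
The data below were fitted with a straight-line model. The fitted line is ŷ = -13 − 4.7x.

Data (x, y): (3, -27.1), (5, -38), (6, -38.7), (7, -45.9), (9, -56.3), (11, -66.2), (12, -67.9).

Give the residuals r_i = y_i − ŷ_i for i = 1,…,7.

x=3: ŷ = -13 − 4.7·3 = -27.1; r = -27.1 − (-27.1) = 0
x=5: ŷ = -13 − 4.7·5 = -36.5; r = -38 − (-36.5) = -1.5
x=6: ŷ = -13 − 4.7·6 = -41.2; r = -38.7 − (-41.2) = 2.5
x=7: ŷ = -13 − 4.7·7 = -45.9; r = -45.9 − (-45.9) = 0
x=9: ŷ = -13 − 4.7·9 = -55.3; r = -56.3 − (-55.3) = -1
x=11: ŷ = -13 − 4.7·11 = -64.7; r = -66.2 − (-64.7) = -1.5
x=12: ŷ = -13 − 4.7·12 = -69.4; r = -67.9 − (-69.4) = 1.5

0, -1.5, 2.5, 0, -1, -1.5, 1.5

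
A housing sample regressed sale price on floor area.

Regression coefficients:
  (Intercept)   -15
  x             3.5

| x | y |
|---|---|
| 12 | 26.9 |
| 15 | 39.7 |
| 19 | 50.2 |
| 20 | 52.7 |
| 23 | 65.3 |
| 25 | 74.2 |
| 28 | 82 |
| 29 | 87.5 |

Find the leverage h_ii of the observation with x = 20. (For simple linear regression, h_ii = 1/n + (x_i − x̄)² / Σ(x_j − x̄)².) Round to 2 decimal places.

x̄ = (12 + 15 + 19 + 20 + 23 + 25 + 28 + 29)/8 = 21.375
Σ(x − x̄)² = 87.8906 + 40.6406 + 5.64062 + 1.89062 + 2.64062 + 13.1406 + 43.8906 + 58.1406 = 253.875
h = 1/8 + (-1.375)²/253.875 = 0.125 + 0.00744707 = 0.13

h = 0.13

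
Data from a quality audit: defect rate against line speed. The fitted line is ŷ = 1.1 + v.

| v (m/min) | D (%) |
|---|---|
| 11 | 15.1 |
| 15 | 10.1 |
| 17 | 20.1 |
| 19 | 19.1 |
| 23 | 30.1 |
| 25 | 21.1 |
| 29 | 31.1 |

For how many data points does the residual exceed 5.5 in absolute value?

v=11: ŷ = 1.1 + 11 = 12.1; r = 15.1 − 12.1 = 3
v=15: ŷ = 1.1 + 15 = 16.1; r = 10.1 − 16.1 = -6
v=17: ŷ = 1.1 + 17 = 18.1; r = 20.1 − 18.1 = 2
v=19: ŷ = 1.1 + 19 = 20.1; r = 19.1 − 20.1 = -1
v=23: ŷ = 1.1 + 23 = 24.1; r = 30.1 − 24.1 = 6
v=25: ŷ = 1.1 + 25 = 26.1; r = 21.1 − 26.1 = -5
v=29: ŷ = 1.1 + 29 = 30.1; r = 31.1 − 30.1 = 1
|r| > 5.5: v=15 (|r|=6), v=23 (|r|=6) → 2

2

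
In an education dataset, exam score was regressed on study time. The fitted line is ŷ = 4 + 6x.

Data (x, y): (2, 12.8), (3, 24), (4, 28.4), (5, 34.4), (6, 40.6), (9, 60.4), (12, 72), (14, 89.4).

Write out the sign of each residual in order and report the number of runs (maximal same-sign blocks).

x=2: ŷ = 4 + 6·2 = 16; e = 12.8 − 16 = -3.2
x=3: ŷ = 4 + 6·3 = 22; e = 24 − 22 = 2
x=4: ŷ = 4 + 6·4 = 28; e = 28.4 − 28 = 0.4
x=5: ŷ = 4 + 6·5 = 34; e = 34.4 − 34 = 0.4
x=6: ŷ = 4 + 6·6 = 40; e = 40.6 − 40 = 0.6
x=9: ŷ = 4 + 6·9 = 58; e = 60.4 − 58 = 2.4
x=12: ŷ = 4 + 6·12 = 76; e = 72 − 76 = -4
x=14: ŷ = 4 + 6·14 = 88; e = 89.4 − 88 = 1.4
Signs: − + + + + + − +
Runs: −×1, +×5, −×1, +×1 → 4

4 runs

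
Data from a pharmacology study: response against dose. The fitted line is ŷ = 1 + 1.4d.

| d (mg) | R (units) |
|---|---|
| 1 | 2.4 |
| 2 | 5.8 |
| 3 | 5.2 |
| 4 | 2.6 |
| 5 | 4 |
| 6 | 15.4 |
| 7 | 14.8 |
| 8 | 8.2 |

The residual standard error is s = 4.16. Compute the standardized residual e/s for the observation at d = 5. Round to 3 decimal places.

-0.962

ŷ = 1 + 1.4·5 = 8
e = 4 − 8 = -4
e/s = -4 / 4.16 = -0.962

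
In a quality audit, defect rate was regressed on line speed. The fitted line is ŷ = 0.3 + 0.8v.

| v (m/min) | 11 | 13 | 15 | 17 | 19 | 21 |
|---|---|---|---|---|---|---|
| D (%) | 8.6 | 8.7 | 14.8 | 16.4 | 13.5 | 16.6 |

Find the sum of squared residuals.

SSE = 21

v=11: ŷ = 0.3 + 0.8·11 = 9.1; r = 8.6 − 9.1 = -0.5
v=13: ŷ = 0.3 + 0.8·13 = 10.7; r = 8.7 − 10.7 = -2
v=15: ŷ = 0.3 + 0.8·15 = 12.3; r = 14.8 − 12.3 = 2.5
v=17: ŷ = 0.3 + 0.8·17 = 13.9; r = 16.4 − 13.9 = 2.5
v=19: ŷ = 0.3 + 0.8·19 = 15.5; r = 13.5 − 15.5 = -2
v=21: ŷ = 0.3 + 0.8·21 = 17.1; r = 16.6 − 17.1 = -0.5
SSE = 0.25 + 4 + 6.25 + 6.25 + 4 + 0.25 = 21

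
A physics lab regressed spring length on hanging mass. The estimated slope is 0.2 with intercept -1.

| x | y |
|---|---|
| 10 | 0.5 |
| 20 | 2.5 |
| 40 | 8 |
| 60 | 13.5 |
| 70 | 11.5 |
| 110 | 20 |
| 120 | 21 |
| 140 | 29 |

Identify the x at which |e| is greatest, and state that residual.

x=10: ŷ = -1 + 0.2·10 = 1; e = 0.5 − 1 = -0.5
x=20: ŷ = -1 + 0.2·20 = 3; e = 2.5 − 3 = -0.5
x=40: ŷ = -1 + 0.2·40 = 7; e = 8 − 7 = 1
x=60: ŷ = -1 + 0.2·60 = 11; e = 13.5 − 11 = 2.5
x=70: ŷ = -1 + 0.2·70 = 13; e = 11.5 − 13 = -1.5
x=110: ŷ = -1 + 0.2·110 = 21; e = 20 − 21 = -1
x=120: ŷ = -1 + 0.2·120 = 23; e = 21 − 23 = -2
x=140: ŷ = -1 + 0.2·140 = 27; e = 29 − 27 = 2
Largest |e| is 2.5 at x = 60, residual 2.5.

x = 60, e = 2.5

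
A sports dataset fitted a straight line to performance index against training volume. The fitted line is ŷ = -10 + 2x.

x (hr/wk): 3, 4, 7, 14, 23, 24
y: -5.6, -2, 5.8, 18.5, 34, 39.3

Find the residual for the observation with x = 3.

ŷ = -10 + 2·3 = -4
r = -5.6 − (-4) = -1.6

r = -1.6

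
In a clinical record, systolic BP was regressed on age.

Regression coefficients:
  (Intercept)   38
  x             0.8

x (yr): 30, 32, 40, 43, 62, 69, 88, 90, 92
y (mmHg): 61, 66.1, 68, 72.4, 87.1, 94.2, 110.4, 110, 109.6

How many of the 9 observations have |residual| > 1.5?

x=30: ŷ = 38 + 0.8·30 = 62; e = 61 − 62 = -1
x=32: ŷ = 38 + 0.8·32 = 63.6; e = 66.1 − 63.6 = 2.5
x=40: ŷ = 38 + 0.8·40 = 70; e = 68 − 70 = -2
x=43: ŷ = 38 + 0.8·43 = 72.4; e = 72.4 − 72.4 = 0
x=62: ŷ = 38 + 0.8·62 = 87.6; e = 87.1 − 87.6 = -0.5
x=69: ŷ = 38 + 0.8·69 = 93.2; e = 94.2 − 93.2 = 1
x=88: ŷ = 38 + 0.8·88 = 108.4; e = 110.4 − 108.4 = 2
x=90: ŷ = 38 + 0.8·90 = 110; e = 110 − 110 = 0
x=92: ŷ = 38 + 0.8·92 = 111.6; e = 109.6 − 111.6 = -2
|e| > 1.5: x=32 (|e|=2.5), x=40 (|e|=2), x=88 (|e|=2), x=92 (|e|=2) → 4

4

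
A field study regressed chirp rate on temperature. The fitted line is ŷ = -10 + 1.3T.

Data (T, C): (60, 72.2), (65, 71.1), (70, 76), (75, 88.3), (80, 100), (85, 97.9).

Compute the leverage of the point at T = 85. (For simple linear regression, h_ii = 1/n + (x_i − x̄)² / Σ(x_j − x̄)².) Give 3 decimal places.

h = 0.524

T̄ = (60 + 65 + 70 + 75 + 80 + 85)/6 = 72.5
Σ(T − T̄)² = 156.25 + 56.25 + 6.25 + 6.25 + 56.25 + 156.25 = 437.5
h = 1/6 + (12.5)²/437.5 = 0.166667 + 0.357143 = 0.524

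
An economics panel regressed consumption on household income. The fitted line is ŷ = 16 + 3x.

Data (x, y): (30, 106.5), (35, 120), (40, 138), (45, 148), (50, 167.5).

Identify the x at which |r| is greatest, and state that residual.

x=30: ŷ = 16 + 3·30 = 106; r = 106.5 − 106 = 0.5
x=35: ŷ = 16 + 3·35 = 121; r = 120 − 121 = -1
x=40: ŷ = 16 + 3·40 = 136; r = 138 − 136 = 2
x=45: ŷ = 16 + 3·45 = 151; r = 148 − 151 = -3
x=50: ŷ = 16 + 3·50 = 166; r = 167.5 − 166 = 1.5
Largest |r| is 3 at x = 45, residual -3.

x = 45, r = -3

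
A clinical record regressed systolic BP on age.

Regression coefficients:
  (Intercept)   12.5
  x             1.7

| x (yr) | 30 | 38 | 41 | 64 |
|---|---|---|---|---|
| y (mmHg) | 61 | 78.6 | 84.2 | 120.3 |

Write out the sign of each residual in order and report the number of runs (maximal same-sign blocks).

x=30: ŷ = 12.5 + 1.7·30 = 63.5; r = 61 − 63.5 = -2.5
x=38: ŷ = 12.5 + 1.7·38 = 77.1; r = 78.6 − 77.1 = 1.5
x=41: ŷ = 12.5 + 1.7·41 = 82.2; r = 84.2 − 82.2 = 2
x=64: ŷ = 12.5 + 1.7·64 = 121.3; r = 120.3 − 121.3 = -1
Signs: − + + −
Runs: −×1, +×2, −×1 → 3

3 runs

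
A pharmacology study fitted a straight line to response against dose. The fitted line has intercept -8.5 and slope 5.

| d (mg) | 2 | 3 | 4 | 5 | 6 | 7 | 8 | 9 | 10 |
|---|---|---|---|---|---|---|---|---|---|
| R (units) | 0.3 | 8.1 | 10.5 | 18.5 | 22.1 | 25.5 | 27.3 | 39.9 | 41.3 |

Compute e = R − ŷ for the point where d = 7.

ŷ = -8.5 + 5·7 = 26.5
e = 25.5 − 26.5 = -1

e = -1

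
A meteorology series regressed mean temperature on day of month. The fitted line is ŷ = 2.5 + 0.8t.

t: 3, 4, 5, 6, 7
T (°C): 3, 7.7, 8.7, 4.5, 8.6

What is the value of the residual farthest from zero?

t=3: ŷ = 2.5 + 0.8·3 = 4.9; e = 3 − 4.9 = -1.9
t=4: ŷ = 2.5 + 0.8·4 = 5.7; e = 7.7 − 5.7 = 2
t=5: ŷ = 2.5 + 0.8·5 = 6.5; e = 8.7 − 6.5 = 2.2
t=6: ŷ = 2.5 + 0.8·6 = 7.3; e = 4.5 − 7.3 = -2.8
t=7: ŷ = 2.5 + 0.8·7 = 8.1; e = 8.6 − 8.1 = 0.5
Largest |e| is 2.8 at t = 6, residual -2.8.

e = -2.8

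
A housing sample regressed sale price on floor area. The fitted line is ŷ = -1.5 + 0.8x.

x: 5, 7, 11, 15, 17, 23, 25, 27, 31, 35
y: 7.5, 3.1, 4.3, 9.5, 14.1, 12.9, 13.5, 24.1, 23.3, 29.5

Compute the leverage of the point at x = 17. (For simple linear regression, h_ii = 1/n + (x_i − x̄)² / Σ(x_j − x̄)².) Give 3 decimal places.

h = 0.107

x̄ = (5 + 7 + 11 + 15 + 17 + 23 + 25 + 27 + 31 + 35)/10 = 19.6
Σ(x − x̄)² = 213.16 + 158.76 + 73.96 + 21.16 + 6.76 + 11.56 + 29.16 + 54.76 + 129.96 + 237.16 = 936.4
h = 1/10 + (-2.6)²/936.4 = 0.1 + 0.00721914 = 0.107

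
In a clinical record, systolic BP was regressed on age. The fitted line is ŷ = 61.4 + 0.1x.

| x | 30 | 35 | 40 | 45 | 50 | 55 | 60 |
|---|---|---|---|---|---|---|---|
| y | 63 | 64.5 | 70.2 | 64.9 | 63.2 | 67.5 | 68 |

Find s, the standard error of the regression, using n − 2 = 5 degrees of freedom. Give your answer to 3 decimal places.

s = 2.725

x=30: ŷ = 61.4 + 0.1·30 = 64.4; e = 63 − 64.4 = -1.4
x=35: ŷ = 61.4 + 0.1·35 = 64.9; e = 64.5 − 64.9 = -0.4
x=40: ŷ = 61.4 + 0.1·40 = 65.4; e = 70.2 − 65.4 = 4.8
x=45: ŷ = 61.4 + 0.1·45 = 65.9; e = 64.9 − 65.9 = -1
x=50: ŷ = 61.4 + 0.1·50 = 66.4; e = 63.2 − 66.4 = -3.2
x=55: ŷ = 61.4 + 0.1·55 = 66.9; e = 67.5 − 66.9 = 0.6
x=60: ŷ = 61.4 + 0.1·60 = 67.4; e = 68 − 67.4 = 0.6
SSE = 1.96 + 0.16 + 23.04 + 1 + 10.24 + 0.36 + 0.36 = 37.12
s = √(37.12/5) = √7.424 ≈ 2.725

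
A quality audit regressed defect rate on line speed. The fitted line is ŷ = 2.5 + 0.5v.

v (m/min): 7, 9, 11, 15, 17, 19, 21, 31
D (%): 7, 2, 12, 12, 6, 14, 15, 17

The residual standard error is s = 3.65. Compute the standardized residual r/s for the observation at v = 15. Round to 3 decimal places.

0.548

ŷ = 2.5 + 0.5·15 = 10
r = 12 − 10 = 2
r/s = 2 / 3.65 = 0.548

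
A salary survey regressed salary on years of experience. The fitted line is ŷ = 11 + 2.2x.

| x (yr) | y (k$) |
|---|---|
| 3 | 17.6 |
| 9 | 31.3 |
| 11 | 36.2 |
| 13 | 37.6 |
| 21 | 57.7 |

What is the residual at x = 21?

e = 0.5

ŷ = 11 + 2.2·21 = 57.2
e = 57.7 − 57.2 = 0.5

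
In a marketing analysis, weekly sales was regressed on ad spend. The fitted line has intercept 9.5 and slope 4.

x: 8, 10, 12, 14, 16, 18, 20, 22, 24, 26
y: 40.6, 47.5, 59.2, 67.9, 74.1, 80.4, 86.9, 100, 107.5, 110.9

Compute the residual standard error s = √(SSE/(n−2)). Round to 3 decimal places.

x=8: ŷ = 9.5 + 4·8 = 41.5; r = 40.6 − 41.5 = -0.9
x=10: ŷ = 9.5 + 4·10 = 49.5; r = 47.5 − 49.5 = -2
x=12: ŷ = 9.5 + 4·12 = 57.5; r = 59.2 − 57.5 = 1.7
x=14: ŷ = 9.5 + 4·14 = 65.5; r = 67.9 − 65.5 = 2.4
x=16: ŷ = 9.5 + 4·16 = 73.5; r = 74.1 − 73.5 = 0.6
x=18: ŷ = 9.5 + 4·18 = 81.5; r = 80.4 − 81.5 = -1.1
x=20: ŷ = 9.5 + 4·20 = 89.5; r = 86.9 − 89.5 = -2.6
x=22: ŷ = 9.5 + 4·22 = 97.5; r = 100 − 97.5 = 2.5
x=24: ŷ = 9.5 + 4·24 = 105.5; r = 107.5 − 105.5 = 2
x=26: ŷ = 9.5 + 4·26 = 113.5; r = 110.9 − 113.5 = -2.6
SSE = 0.81 + 4 + 2.89 + 5.76 + 0.36 + 1.21 + 6.76 + 6.25 + 4 + 6.76 = 38.8
s = √(38.8/8) = √4.85 ≈ 2.202

s = 2.202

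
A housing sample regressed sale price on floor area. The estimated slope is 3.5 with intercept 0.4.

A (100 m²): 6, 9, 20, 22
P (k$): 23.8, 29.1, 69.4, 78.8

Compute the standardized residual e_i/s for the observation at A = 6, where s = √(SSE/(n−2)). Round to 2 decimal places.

A=6: ŷ = 0.4 + 3.5·6 = 21.4; e = 23.8 − 21.4 = 2.4
A=9: ŷ = 0.4 + 3.5·9 = 31.9; e = 29.1 − 31.9 = -2.8
A=20: ŷ = 0.4 + 3.5·20 = 70.4; e = 69.4 − 70.4 = -1
A=22: ŷ = 0.4 + 3.5·22 = 77.4; e = 78.8 − 77.4 = 1.4
SSE = 5.76 + 7.84 + 1 + 1.96 = 16.56
s = √(16.56/2) = 2.8775
e/s = 2.4 / 2.8775 = 0.83

0.83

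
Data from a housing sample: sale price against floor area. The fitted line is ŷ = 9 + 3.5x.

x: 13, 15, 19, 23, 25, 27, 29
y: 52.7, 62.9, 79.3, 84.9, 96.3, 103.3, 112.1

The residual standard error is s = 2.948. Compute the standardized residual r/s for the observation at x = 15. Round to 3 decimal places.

ŷ = 9 + 3.5·15 = 61.5
r = 62.9 − 61.5 = 1.4
r/s = 1.4 / 2.948 = 0.475

0.475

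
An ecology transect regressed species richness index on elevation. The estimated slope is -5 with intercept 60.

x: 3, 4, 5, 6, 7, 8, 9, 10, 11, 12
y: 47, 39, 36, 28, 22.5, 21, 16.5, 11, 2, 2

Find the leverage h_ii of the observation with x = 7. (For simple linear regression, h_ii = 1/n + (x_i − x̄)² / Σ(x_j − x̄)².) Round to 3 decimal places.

x̄ = (3 + 4 + 5 + 6 + 7 + 8 + 9 + 10 + 11 + 12)/10 = 7.5
Σ(x − x̄)² = 20.25 + 12.25 + 6.25 + 2.25 + 0.25 + 0.25 + 2.25 + 6.25 + 12.25 + 20.25 = 82.5
h = 1/10 + (-0.5)²/82.5 = 0.1 + 0.0030303 = 0.103

h = 0.103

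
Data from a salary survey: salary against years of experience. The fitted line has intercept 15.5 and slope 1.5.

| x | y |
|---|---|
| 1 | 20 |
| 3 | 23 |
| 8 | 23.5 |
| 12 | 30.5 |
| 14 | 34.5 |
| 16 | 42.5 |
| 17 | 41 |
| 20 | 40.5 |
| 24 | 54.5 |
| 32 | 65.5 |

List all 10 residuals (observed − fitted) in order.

3, 3, -4, -3, -2, 3, 0, -5, 3, 2

x=1: ŷ = 15.5 + 1.5·1 = 17; r = 20 − 17 = 3
x=3: ŷ = 15.5 + 1.5·3 = 20; r = 23 − 20 = 3
x=8: ŷ = 15.5 + 1.5·8 = 27.5; r = 23.5 − 27.5 = -4
x=12: ŷ = 15.5 + 1.5·12 = 33.5; r = 30.5 − 33.5 = -3
x=14: ŷ = 15.5 + 1.5·14 = 36.5; r = 34.5 − 36.5 = -2
x=16: ŷ = 15.5 + 1.5·16 = 39.5; r = 42.5 − 39.5 = 3
x=17: ŷ = 15.5 + 1.5·17 = 41; r = 41 − 41 = 0
x=20: ŷ = 15.5 + 1.5·20 = 45.5; r = 40.5 − 45.5 = -5
x=24: ŷ = 15.5 + 1.5·24 = 51.5; r = 54.5 − 51.5 = 3
x=32: ŷ = 15.5 + 1.5·32 = 63.5; r = 65.5 − 63.5 = 2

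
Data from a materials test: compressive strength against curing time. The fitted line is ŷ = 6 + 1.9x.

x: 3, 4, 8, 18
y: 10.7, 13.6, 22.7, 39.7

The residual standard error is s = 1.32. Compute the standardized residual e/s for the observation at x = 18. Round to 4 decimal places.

ŷ = 6 + 1.9·18 = 40.2
e = 39.7 − 40.2 = -0.5
e/s = -0.5 / 1.32 = -0.3788

-0.3788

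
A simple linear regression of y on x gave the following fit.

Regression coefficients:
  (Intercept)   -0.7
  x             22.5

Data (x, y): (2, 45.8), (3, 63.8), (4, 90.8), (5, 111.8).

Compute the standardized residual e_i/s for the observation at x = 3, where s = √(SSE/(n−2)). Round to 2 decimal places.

x=2: ŷ = -0.7 + 22.5·2 = 44.3; e = 45.8 − 44.3 = 1.5
x=3: ŷ = -0.7 + 22.5·3 = 66.8; e = 63.8 − 66.8 = -3
x=4: ŷ = -0.7 + 22.5·4 = 89.3; e = 90.8 − 89.3 = 1.5
x=5: ŷ = -0.7 + 22.5·5 = 111.8; e = 111.8 − 111.8 = 0
SSE = 2.25 + 9 + 2.25 + 0 = 13.5
s = √(13.5/2) = 2.59808
e/s = -3 / 2.59808 = -1.15

-1.15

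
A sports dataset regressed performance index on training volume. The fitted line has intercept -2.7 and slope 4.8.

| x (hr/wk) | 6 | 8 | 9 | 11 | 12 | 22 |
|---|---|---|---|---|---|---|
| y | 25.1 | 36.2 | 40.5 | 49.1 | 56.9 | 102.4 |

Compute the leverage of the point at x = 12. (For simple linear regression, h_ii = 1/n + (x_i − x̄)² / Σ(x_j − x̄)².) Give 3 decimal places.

x̄ = (6 + 8 + 9 + 11 + 12 + 22)/6 = 11.3333
Σ(x − x̄)² = 28.4444 + 11.1111 + 5.44444 + 0.111111 + 0.444444 + 113.778 = 159.333
h = 1/6 + (0.666667)²/159.333 = 0.166667 + 0.0027894 = 0.169

h = 0.169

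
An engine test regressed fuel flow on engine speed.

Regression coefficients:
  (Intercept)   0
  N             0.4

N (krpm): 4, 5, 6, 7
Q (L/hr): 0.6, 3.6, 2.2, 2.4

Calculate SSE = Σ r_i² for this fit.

N=4: Q̂ = 0.4·4 = 1.6; r = 0.6 − 1.6 = -1
N=5: Q̂ = 0.4·5 = 2; r = 3.6 − 2 = 1.6
N=6: Q̂ = 0.4·6 = 2.4; r = 2.2 − 2.4 = -0.2
N=7: Q̂ = 0.4·7 = 2.8; r = 2.4 − 2.8 = -0.4
SSE = 1 + 2.56 + 0.04 + 0.16 = 3.76

SSE = 3.76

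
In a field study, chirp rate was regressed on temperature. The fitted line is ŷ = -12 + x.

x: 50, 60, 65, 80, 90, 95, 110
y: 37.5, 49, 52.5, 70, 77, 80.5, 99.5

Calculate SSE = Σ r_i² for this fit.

x=50: ŷ = -12 + 50 = 38; r = 37.5 − 38 = -0.5
x=60: ŷ = -12 + 60 = 48; r = 49 − 48 = 1
x=65: ŷ = -12 + 65 = 53; r = 52.5 − 53 = -0.5
x=80: ŷ = -12 + 80 = 68; r = 70 − 68 = 2
x=90: ŷ = -12 + 90 = 78; r = 77 − 78 = -1
x=95: ŷ = -12 + 95 = 83; r = 80.5 − 83 = -2.5
x=110: ŷ = -12 + 110 = 98; r = 99.5 − 98 = 1.5
SSE = 0.25 + 1 + 0.25 + 4 + 1 + 6.25 + 2.25 = 15

SSE = 15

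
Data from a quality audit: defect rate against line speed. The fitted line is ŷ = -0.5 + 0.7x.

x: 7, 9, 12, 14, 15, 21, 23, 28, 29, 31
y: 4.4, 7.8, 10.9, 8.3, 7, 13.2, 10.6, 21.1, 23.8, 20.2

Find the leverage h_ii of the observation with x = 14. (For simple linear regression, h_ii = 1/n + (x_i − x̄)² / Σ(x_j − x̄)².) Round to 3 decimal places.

x̄ = (7 + 9 + 12 + 14 + 15 + 21 + 23 + 28 + 29 + 31)/10 = 18.9
Σ(x − x̄)² = 141.61 + 98.01 + 47.61 + 24.01 + 15.21 + 4.41 + 16.81 + 82.81 + 102.01 + 146.41 = 678.9
h = 1/10 + (-4.9)²/678.9 = 0.1 + 0.035366 = 0.135

h = 0.135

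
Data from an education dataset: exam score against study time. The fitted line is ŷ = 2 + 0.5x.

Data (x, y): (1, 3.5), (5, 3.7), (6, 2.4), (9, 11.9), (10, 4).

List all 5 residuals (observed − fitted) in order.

x=1: ŷ = 2 + 0.5·1 = 2.5; e = 3.5 − 2.5 = 1
x=5: ŷ = 2 + 0.5·5 = 4.5; e = 3.7 − 4.5 = -0.8
x=6: ŷ = 2 + 0.5·6 = 5; e = 2.4 − 5 = -2.6
x=9: ŷ = 2 + 0.5·9 = 6.5; e = 11.9 − 6.5 = 5.4
x=10: ŷ = 2 + 0.5·10 = 7; e = 4 − 7 = -3

1, -0.8, -2.6, 5.4, -3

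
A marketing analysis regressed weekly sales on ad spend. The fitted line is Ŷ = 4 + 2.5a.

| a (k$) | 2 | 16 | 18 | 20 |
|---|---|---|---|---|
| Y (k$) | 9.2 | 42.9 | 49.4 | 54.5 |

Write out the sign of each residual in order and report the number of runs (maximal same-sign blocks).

3 runs

a=2: Ŷ = 4 + 2.5·2 = 9; e = 9.2 − 9 = 0.2
a=16: Ŷ = 4 + 2.5·16 = 44; e = 42.9 − 44 = -1.1
a=18: Ŷ = 4 + 2.5·18 = 49; e = 49.4 − 49 = 0.4
a=20: Ŷ = 4 + 2.5·20 = 54; e = 54.5 − 54 = 0.5
Signs: + − + +
Runs: +×1, −×1, +×2 → 3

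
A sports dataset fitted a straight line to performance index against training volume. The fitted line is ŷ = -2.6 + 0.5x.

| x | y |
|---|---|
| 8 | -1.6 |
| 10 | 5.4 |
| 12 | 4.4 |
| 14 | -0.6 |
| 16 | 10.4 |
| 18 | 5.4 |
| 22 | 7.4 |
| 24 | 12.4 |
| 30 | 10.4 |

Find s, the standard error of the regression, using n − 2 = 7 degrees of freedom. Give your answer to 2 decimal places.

s = 3.46

x=8: ŷ = -2.6 + 0.5·8 = 1.4; e = -1.6 − 1.4 = -3
x=10: ŷ = -2.6 + 0.5·10 = 2.4; e = 5.4 − 2.4 = 3
x=12: ŷ = -2.6 + 0.5·12 = 3.4; e = 4.4 − 3.4 = 1
x=14: ŷ = -2.6 + 0.5·14 = 4.4; e = -0.6 − 4.4 = -5
x=16: ŷ = -2.6 + 0.5·16 = 5.4; e = 10.4 − 5.4 = 5
x=18: ŷ = -2.6 + 0.5·18 = 6.4; e = 5.4 − 6.4 = -1
x=22: ŷ = -2.6 + 0.5·22 = 8.4; e = 7.4 − 8.4 = -1
x=24: ŷ = -2.6 + 0.5·24 = 9.4; e = 12.4 − 9.4 = 3
x=30: ŷ = -2.6 + 0.5·30 = 12.4; e = 10.4 − 12.4 = -2
SSE = 9 + 9 + 1 + 25 + 25 + 1 + 1 + 9 + 4 = 84
s = √(84/7) = √12 ≈ 3.46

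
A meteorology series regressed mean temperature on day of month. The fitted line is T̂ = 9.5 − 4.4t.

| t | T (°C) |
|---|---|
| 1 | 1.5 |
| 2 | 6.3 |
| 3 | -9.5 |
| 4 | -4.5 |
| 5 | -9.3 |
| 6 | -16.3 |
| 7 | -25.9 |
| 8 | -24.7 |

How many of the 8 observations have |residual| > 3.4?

5

t=1: T̂ = 9.5 − 4.4·1 = 5.1; e = 1.5 − 5.1 = -3.6
t=2: T̂ = 9.5 − 4.4·2 = 0.7; e = 6.3 − 0.7 = 5.6
t=3: T̂ = 9.5 − 4.4·3 = -3.7; e = -9.5 − (-3.7) = -5.8
t=4: T̂ = 9.5 − 4.4·4 = -8.1; e = -4.5 − (-8.1) = 3.6
t=5: T̂ = 9.5 − 4.4·5 = -12.5; e = -9.3 − (-12.5) = 3.2
t=6: T̂ = 9.5 − 4.4·6 = -16.9; e = -16.3 − (-16.9) = 0.6
t=7: T̂ = 9.5 − 4.4·7 = -21.3; e = -25.9 − (-21.3) = -4.6
t=8: T̂ = 9.5 − 4.4·8 = -25.7; e = -24.7 − (-25.7) = 1
|e| > 3.4: t=1 (|e|=3.6), t=2 (|e|=5.6), t=3 (|e|=5.8), t=4 (|e|=3.6), t=7 (|e|=4.6) → 5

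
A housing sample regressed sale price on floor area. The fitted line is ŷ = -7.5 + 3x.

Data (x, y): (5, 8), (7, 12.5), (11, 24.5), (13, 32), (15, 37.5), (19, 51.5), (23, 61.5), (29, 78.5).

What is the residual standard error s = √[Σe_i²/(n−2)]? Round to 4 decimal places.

s = 1.1180

x=5: ŷ = -7.5 + 3·5 = 7.5; e = 8 − 7.5 = 0.5
x=7: ŷ = -7.5 + 3·7 = 13.5; e = 12.5 − 13.5 = -1
x=11: ŷ = -7.5 + 3·11 = 25.5; e = 24.5 − 25.5 = -1
x=13: ŷ = -7.5 + 3·13 = 31.5; e = 32 − 31.5 = 0.5
x=15: ŷ = -7.5 + 3·15 = 37.5; e = 37.5 − 37.5 = 0
x=19: ŷ = -7.5 + 3·19 = 49.5; e = 51.5 − 49.5 = 2
x=23: ŷ = -7.5 + 3·23 = 61.5; e = 61.5 − 61.5 = 0
x=29: ŷ = -7.5 + 3·29 = 79.5; e = 78.5 − 79.5 = -1
SSE = 0.25 + 1 + 1 + 0.25 + 0 + 4 + 0 + 1 = 7.5
s = √(7.5/6) = √1.25 ≈ 1.1180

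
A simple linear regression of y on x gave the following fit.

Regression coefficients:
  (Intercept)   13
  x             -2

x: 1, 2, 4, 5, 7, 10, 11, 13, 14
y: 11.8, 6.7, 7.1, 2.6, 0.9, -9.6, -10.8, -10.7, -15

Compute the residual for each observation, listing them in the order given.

x=1: ŷ = 13 − 2·1 = 11; e = 11.8 − 11 = 0.8
x=2: ŷ = 13 − 2·2 = 9; e = 6.7 − 9 = -2.3
x=4: ŷ = 13 − 2·4 = 5; e = 7.1 − 5 = 2.1
x=5: ŷ = 13 − 2·5 = 3; e = 2.6 − 3 = -0.4
x=7: ŷ = 13 − 2·7 = -1; e = 0.9 − (-1) = 1.9
x=10: ŷ = 13 − 2·10 = -7; e = -9.6 − (-7) = -2.6
x=11: ŷ = 13 − 2·11 = -9; e = -10.8 − (-9) = -1.8
x=13: ŷ = 13 − 2·13 = -13; e = -10.7 − (-13) = 2.3
x=14: ŷ = 13 − 2·14 = -15; e = -15 − (-15) = 0

0.8, -2.3, 2.1, -0.4, 1.9, -2.6, -1.8, 2.3, 0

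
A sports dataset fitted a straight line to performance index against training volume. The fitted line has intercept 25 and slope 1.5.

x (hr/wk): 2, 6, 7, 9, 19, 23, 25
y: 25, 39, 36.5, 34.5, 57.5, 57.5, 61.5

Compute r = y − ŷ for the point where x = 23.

ŷ = 25 + 1.5·23 = 59.5
r = 57.5 − 59.5 = -2

r = -2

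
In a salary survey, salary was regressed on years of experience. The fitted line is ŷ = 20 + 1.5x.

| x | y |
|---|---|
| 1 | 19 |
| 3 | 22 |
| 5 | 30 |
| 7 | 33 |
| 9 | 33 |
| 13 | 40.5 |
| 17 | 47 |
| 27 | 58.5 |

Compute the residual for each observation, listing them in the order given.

x=1: ŷ = 20 + 1.5·1 = 21.5; e = 19 − 21.5 = -2.5
x=3: ŷ = 20 + 1.5·3 = 24.5; e = 22 − 24.5 = -2.5
x=5: ŷ = 20 + 1.5·5 = 27.5; e = 30 − 27.5 = 2.5
x=7: ŷ = 20 + 1.5·7 = 30.5; e = 33 − 30.5 = 2.5
x=9: ŷ = 20 + 1.5·9 = 33.5; e = 33 − 33.5 = -0.5
x=13: ŷ = 20 + 1.5·13 = 39.5; e = 40.5 − 39.5 = 1
x=17: ŷ = 20 + 1.5·17 = 45.5; e = 47 − 45.5 = 1.5
x=27: ŷ = 20 + 1.5·27 = 60.5; e = 58.5 − 60.5 = -2

-2.5, -2.5, 2.5, 2.5, -0.5, 1, 1.5, -2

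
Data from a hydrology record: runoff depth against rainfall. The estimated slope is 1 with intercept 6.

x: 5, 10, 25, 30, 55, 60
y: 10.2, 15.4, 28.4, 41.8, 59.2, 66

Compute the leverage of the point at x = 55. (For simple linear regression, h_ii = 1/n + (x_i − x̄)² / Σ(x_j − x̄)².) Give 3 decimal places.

h = 0.394

x̄ = (5 + 10 + 25 + 30 + 55 + 60)/6 = 30.8333
Σ(x − x̄)² = 667.361 + 434.028 + 34.0278 + 0.694444 + 584.028 + 850.694 = 2570.83
h = 1/6 + (24.1667)²/2570.83 = 0.166667 + 0.227175 = 0.394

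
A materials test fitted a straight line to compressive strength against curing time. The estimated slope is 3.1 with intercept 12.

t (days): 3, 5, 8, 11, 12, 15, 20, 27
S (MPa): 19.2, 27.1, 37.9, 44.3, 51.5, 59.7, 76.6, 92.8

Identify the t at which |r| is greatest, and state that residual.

t = 27, r = -2.9

t=3: ŷ = 12 + 3.1·3 = 21.3; r = 19.2 − 21.3 = -2.1
t=5: ŷ = 12 + 3.1·5 = 27.5; r = 27.1 − 27.5 = -0.4
t=8: ŷ = 12 + 3.1·8 = 36.8; r = 37.9 − 36.8 = 1.1
t=11: ŷ = 12 + 3.1·11 = 46.1; r = 44.3 − 46.1 = -1.8
t=12: ŷ = 12 + 3.1·12 = 49.2; r = 51.5 − 49.2 = 2.3
t=15: ŷ = 12 + 3.1·15 = 58.5; r = 59.7 − 58.5 = 1.2
t=20: ŷ = 12 + 3.1·20 = 74; r = 76.6 − 74 = 2.6
t=27: ŷ = 12 + 3.1·27 = 95.7; r = 92.8 − 95.7 = -2.9
Largest |r| is 2.9 at t = 27, residual -2.9.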